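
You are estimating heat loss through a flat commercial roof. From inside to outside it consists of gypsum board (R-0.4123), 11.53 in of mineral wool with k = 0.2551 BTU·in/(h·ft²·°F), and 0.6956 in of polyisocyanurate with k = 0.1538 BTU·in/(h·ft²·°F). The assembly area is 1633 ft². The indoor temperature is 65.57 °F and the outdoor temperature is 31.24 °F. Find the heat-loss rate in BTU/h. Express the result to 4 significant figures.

1118 BTU/h

11.53/0.2551 = 45.198
0.6956/0.1538 = 4.5228
R_total = 0.4123 + 45.198 + 4.5228 = 50.133 ft²·°F·h/BTU
Q = A·ΔT/R = 1633 × (65.57 − 31.24) / 50.133 = 1118.2 BTU/h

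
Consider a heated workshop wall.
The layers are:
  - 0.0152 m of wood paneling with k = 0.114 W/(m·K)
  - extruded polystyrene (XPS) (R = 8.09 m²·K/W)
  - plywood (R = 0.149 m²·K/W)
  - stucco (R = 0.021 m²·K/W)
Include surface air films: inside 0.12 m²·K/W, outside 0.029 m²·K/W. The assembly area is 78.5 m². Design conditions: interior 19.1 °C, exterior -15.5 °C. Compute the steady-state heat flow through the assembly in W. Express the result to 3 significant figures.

318 W

0.0152/0.114 = 0.1333
R_total = 0.12 + 0.1333 + 8.09 + 0.149 + 0.021 + 0.029 = 8.542 m²·K/W
Q = A·ΔT/R = 78.5 × (19.1 − (-15.5)) / 8.542 = 318 W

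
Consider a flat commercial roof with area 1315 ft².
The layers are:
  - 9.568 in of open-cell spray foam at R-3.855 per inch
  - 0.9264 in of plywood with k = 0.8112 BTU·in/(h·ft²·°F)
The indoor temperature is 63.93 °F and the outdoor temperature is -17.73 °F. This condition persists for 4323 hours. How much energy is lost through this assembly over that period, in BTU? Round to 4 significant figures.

12210000 BTU

9.568 × 3.855 = 36.885
0.9264/0.8112 = 1.142
R_total = 36.885 + 1.142 = 38.027 ft²·°F·h/BTU
Q = 1315 × (63.93 − (-17.73)) / 38.027 = 2823.9 BTU/h
E = 2823.9 × 4323 = 12208000 BTU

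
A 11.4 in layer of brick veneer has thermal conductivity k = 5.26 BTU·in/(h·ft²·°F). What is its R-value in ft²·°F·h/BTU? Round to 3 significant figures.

2.17 ft²·°F·h/BTU

R = L/k = 11.4/5.26 = 2.167 ft²·°F·h/BTU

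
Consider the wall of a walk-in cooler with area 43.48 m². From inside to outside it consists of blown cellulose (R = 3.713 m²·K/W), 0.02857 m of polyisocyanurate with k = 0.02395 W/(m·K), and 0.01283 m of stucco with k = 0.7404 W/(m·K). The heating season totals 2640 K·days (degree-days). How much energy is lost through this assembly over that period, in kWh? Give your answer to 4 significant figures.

0.02857/0.02395 = 1.1929
0.01283/0.7404 = 0.017328
R_total = 3.713 + 1.1929 + 0.017328 = 4.9232 m²·K/W
E = A × HDD × 24 / R / 1000 = 43.48 × 2640 × 24 / 4.9232 / 1000 = 559.57 kWh

559.6 kWh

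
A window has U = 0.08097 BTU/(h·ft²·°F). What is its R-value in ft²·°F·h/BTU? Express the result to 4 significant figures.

R = 1/U = 1/0.08097 = 12.35

12.35 ft²·°F·h/BTU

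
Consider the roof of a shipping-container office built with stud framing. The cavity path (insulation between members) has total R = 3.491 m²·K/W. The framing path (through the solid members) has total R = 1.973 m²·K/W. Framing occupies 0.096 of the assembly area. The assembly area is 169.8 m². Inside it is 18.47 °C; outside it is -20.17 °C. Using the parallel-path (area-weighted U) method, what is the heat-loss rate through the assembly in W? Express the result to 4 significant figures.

U_eff = 0.904/3.491 + 0.096/1.973 = 0.25895 + 0.048657 = 0.30761
R_eff = 1/U_eff = 3.2509 m²·K/W
Q = 169.8 × (18.47 − (-20.17)) / 3.2509 = 2018.2 W

2018 W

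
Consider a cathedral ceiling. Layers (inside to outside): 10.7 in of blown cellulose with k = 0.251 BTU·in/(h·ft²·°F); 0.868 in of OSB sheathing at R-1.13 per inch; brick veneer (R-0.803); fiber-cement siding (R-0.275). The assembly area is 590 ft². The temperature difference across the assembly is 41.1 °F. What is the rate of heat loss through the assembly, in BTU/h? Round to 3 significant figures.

543 BTU/h

10.7/0.251 = 42.63
0.868 × 1.13 = 0.9808
R_total = 42.63 + 0.9808 + 0.803 + 0.275 = 44.69 ft²·°F·h/BTU
Q = A·ΔT/R = 590 × 41.1 / 44.69 = 542.6 BTU/h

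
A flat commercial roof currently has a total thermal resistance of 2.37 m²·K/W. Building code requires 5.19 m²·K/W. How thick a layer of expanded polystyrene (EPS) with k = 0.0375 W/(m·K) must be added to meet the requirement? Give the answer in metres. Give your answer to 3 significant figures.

0.106 m

ΔR = 5.19 − 2.37 = 2.82 m²·K/W
L = ΔR × k = 2.82 × 0.0375 = 0.1058 m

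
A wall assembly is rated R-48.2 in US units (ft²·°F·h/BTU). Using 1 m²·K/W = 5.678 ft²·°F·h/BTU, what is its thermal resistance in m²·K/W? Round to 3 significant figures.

8.49 m²·K/W

R_SI = 48.2/5.678 = 8.489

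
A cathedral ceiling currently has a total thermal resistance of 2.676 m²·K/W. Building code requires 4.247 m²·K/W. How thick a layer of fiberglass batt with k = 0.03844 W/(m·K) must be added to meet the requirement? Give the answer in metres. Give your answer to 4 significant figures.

0.06039 m

ΔR = 4.247 − 2.676 = 1.571 m²·K/W
L = ΔR × k = 1.571 × 0.03844 = 0.060389 m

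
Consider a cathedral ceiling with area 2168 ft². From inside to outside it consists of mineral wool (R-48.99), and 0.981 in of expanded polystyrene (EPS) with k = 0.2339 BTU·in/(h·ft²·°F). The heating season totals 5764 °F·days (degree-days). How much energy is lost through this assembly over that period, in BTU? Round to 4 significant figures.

0.981/0.2339 = 4.1941
R_total = 48.99 + 4.1941 = 53.184 ft²·°F·h/BTU
E = A × HDD × 24 / R = 2168 × 5764 × 24 / 53.184 = 5639100 BTU

5639000 BTU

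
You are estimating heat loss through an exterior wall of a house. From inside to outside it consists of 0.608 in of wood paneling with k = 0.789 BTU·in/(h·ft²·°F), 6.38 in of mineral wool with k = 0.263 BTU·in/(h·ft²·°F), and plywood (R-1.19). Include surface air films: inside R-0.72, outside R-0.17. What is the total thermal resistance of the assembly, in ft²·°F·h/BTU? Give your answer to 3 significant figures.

27.1 ft²·°F·h/BTU

0.608/0.789 = 0.7706
6.38/0.263 = 24.26
R_total = 0.72 + 0.7706 + 24.26 + 1.19 + 0.17 = 27.11 ft²·°F·h/BTU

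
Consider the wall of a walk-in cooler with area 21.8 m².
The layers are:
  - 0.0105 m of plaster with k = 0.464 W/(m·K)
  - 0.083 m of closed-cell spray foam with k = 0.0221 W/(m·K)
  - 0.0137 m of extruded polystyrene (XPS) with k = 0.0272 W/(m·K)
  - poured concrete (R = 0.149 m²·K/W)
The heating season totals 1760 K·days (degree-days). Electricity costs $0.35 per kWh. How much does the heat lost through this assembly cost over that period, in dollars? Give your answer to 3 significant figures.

72.7 dollars

0.0105/0.464 = 0.02263
0.083/0.0221 = 3.756
0.0137/0.0272 = 0.5037
R_total = 0.02263 + 3.756 + 0.5037 + 0.149 = 4.431 m²·K/W
E = A × HDD × 24 / R / 1000 = 21.8 × 1760 × 24 / 4.431 / 1000 = 207.8 kWh
Cost = 207.8 × 0.35 = $72.74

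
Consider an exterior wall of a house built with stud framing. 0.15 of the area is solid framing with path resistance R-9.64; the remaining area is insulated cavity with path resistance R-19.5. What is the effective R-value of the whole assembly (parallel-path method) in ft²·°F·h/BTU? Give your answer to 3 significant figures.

U_eff = 0.85/19.5 + 0.15/9.64 = 0.04359 + 0.01556 = 0.05915
R_eff = 1/U_eff = 16.91 ft²·°F·h/BTU

16.9 ft²·°F·h/BTU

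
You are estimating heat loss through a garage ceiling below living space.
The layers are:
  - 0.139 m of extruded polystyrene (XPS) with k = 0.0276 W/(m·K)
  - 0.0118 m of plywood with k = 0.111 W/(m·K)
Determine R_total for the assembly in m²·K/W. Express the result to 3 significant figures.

0.139/0.0276 = 5.036
0.0118/0.111 = 0.1063
R_total = 5.036 + 0.1063 = 5.143 m²·K/W

5.14 m²·K/W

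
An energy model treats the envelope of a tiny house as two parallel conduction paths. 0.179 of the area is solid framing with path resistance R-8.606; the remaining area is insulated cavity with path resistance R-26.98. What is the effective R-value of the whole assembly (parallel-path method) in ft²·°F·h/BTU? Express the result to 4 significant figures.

19.52 ft²·°F·h/BTU

U_eff = 0.821/26.98 + 0.179/8.606 = 0.03043 + 0.020799 = 0.051229
R_eff = 1/U_eff = 19.52 ft²·°F·h/BTU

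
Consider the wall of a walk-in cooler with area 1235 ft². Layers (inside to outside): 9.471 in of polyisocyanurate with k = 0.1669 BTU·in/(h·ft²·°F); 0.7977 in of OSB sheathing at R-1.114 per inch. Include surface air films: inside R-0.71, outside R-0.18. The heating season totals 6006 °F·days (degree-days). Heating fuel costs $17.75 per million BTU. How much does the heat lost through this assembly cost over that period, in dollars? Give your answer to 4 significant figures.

9.471/0.1669 = 56.747
0.7977 × 1.114 = 0.88864
R_total = 0.71 + 56.747 + 0.88864 + 0.18 = 58.525 ft²·°F·h/BTU
E = A × HDD × 24 / R = 1235 × 6006 × 24 / 58.525 = 3041700 BTU
Cost = 3041700/10⁶ × 17.75 = $53.991

53.99 dollars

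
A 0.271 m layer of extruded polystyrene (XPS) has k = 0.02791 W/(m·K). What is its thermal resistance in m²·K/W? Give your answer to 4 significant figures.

9.710 m²·K/W

R = L/k = 0.271/0.02791 = 9.7098 m²·K/W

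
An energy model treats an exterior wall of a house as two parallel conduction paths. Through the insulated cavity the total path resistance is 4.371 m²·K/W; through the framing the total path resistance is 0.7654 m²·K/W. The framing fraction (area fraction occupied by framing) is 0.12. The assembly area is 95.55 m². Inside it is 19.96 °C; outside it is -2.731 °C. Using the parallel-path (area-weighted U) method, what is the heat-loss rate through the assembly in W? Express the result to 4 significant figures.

776.4 W

U_eff = 0.88/4.371 + 0.12/0.7654 = 0.20133 + 0.15678 = 0.35811
R_eff = 1/U_eff = 2.7925 m²·K/W
Q = 95.55 × (19.96 − (-2.731)) / 2.7925 = 776.42 W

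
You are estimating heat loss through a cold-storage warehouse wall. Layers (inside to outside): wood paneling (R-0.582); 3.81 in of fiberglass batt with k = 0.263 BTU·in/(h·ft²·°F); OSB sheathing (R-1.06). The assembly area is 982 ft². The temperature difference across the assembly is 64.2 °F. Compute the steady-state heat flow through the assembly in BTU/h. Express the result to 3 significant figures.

3910 BTU/h

3.81/0.263 = 14.49
R_total = 0.582 + 14.49 + 1.06 = 16.13 ft²·°F·h/BTU
Q = A·ΔT/R = 982 × 64.2 / 16.13 = 3909 BTU/h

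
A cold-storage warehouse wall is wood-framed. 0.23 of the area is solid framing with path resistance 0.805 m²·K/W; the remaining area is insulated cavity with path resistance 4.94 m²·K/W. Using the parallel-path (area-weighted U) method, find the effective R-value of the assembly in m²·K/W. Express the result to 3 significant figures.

U_eff = 0.77/4.94 + 0.23/0.805 = 0.1559 + 0.2857 = 0.4416
R_eff = 1/U_eff = 2.265 m²·K/W

2.26 m²·K/W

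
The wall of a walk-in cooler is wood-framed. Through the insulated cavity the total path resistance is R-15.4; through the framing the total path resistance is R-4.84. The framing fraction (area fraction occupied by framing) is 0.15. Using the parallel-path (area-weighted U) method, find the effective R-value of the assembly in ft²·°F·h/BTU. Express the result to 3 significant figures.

U_eff = 0.85/15.4 + 0.15/4.84 = 0.05519 + 0.03099 = 0.08619
R_eff = 1/U_eff = 11.6 ft²·°F·h/BTU

11.6 ft²·°F·h/BTU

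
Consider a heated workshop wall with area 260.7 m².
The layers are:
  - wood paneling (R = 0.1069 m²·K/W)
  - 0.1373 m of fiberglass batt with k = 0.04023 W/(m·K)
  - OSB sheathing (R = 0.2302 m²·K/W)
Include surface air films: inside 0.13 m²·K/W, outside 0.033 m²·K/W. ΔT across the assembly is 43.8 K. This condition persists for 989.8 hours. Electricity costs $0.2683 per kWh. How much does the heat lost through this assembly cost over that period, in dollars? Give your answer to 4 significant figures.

775.0 dollars

0.1373/0.04023 = 3.4129
R_total = 0.13 + 0.1069 + 3.4129 + 0.2302 + 0.033 = 3.913 m²·K/W
Q = 260.7 × 43.8 / 3.913 = 2918.2 W
E = 2918.2 W × 989.8 h / 1000 = 2888.4 kWh
Cost = 2888.4 × 0.2683 = $774.95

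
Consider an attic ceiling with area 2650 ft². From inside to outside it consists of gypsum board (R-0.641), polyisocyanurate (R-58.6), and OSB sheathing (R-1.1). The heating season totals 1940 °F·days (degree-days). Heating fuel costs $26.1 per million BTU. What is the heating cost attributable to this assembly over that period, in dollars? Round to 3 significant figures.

R_total = 0.641 + 58.6 + 1.1 = 60.34 ft²·°F·h/BTU
E = A × HDD × 24 / R = 2650 × 1940 × 24 / 60.34 = 2045000 BTU
Cost = 2045000/10⁶ × 26.1 = $53.37

53.4 dollars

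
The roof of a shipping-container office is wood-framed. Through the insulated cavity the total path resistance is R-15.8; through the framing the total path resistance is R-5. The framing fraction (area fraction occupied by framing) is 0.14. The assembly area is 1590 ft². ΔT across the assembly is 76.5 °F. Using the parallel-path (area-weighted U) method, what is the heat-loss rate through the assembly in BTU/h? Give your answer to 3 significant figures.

U_eff = 0.86/15.8 + 0.14/5 = 0.05443 + 0.028 = 0.08243
R_eff = 1/U_eff = 12.13 ft²·°F·h/BTU
Q = 1590 × 76.5 / 12.13 = 10030 BTU/h

10000 BTU/h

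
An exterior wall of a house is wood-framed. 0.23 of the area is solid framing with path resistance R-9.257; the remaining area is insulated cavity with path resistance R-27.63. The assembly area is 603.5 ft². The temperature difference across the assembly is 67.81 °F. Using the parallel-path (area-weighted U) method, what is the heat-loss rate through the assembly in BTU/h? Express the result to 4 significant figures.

U_eff = 0.77/27.63 + 0.23/9.257 = 0.027868 + 0.024846 = 0.052714
R_eff = 1/U_eff = 18.97 ft²·°F·h/BTU
Q = 603.5 × 67.81 / 18.97 = 2157.2 BTU/h

2157 BTU/h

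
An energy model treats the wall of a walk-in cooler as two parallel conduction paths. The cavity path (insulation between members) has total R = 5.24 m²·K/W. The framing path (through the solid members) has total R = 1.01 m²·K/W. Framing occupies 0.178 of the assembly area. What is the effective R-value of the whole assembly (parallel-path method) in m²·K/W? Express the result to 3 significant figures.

U_eff = 0.822/5.24 + 0.178/1.01 = 0.1569 + 0.1762 = 0.3331
R_eff = 1/U_eff = 3.002 m²·K/W

3.00 m²·K/W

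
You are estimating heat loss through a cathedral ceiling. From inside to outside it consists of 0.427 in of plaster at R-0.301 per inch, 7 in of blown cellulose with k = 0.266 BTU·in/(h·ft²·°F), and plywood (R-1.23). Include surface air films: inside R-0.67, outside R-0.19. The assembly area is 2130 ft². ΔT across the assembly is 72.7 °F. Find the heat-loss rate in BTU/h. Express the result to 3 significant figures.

5430 BTU/h

0.427 × 0.301 = 0.1285
7/0.266 = 26.32
R_total = 0.67 + 0.1285 + 26.32 + 1.23 + 0.19 = 28.53 ft²·°F·h/BTU
Q = A·ΔT/R = 2130 × 72.7 / 28.53 = 5427 BTU/h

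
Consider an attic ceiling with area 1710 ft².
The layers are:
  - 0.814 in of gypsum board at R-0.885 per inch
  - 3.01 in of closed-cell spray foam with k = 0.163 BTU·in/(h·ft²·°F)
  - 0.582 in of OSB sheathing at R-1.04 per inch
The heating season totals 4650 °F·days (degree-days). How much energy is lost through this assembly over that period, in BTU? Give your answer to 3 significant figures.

9640000 BTU

0.814 × 0.885 = 0.7204
3.01/0.163 = 18.47
0.582 × 1.04 = 0.6053
R_total = 0.7204 + 18.47 + 0.6053 = 19.79 ft²·°F·h/BTU
E = A × HDD × 24 / R = 1710 × 4650 × 24 / 19.79 = 9642000 BTU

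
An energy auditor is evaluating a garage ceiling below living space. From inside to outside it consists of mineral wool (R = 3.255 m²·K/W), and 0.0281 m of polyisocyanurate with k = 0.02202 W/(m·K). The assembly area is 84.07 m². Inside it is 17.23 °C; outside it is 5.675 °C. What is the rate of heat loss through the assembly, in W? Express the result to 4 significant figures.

0.0281/0.02202 = 1.2761
R_total = 3.255 + 1.2761 = 4.5311 m²·K/W
Q = A·ΔT/R = 84.07 × (17.23 − 5.675) / 4.5311 = 214.39 W

214.4 W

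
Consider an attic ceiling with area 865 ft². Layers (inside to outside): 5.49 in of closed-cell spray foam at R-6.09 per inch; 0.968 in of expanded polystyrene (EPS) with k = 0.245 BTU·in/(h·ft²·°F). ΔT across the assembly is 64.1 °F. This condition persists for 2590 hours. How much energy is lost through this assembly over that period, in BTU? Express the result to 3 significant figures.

3840000 BTU

5.49 × 6.09 = 33.43
0.968/0.245 = 3.951
R_total = 33.43 + 3.951 = 37.39 ft²·°F·h/BTU
Q = 865 × 64.1 / 37.39 = 1483 BTU/h
E = 1483 × 2590 = 3841000 BTU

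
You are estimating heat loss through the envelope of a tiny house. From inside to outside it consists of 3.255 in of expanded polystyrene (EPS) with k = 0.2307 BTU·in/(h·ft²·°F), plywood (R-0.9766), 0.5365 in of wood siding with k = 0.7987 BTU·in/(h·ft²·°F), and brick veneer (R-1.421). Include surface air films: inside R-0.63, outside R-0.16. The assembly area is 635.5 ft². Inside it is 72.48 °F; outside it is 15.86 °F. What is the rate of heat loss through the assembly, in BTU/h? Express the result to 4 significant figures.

2002 BTU/h

3.255/0.2307 = 14.109
0.5365/0.7987 = 0.67172
R_total = 0.63 + 14.109 + 0.9766 + 0.67172 + 1.421 + 0.16 = 17.969 ft²·°F·h/BTU
Q = A·ΔT/R = 635.5 × (72.48 − 15.86) / 17.969 = 2002.5 BTU/h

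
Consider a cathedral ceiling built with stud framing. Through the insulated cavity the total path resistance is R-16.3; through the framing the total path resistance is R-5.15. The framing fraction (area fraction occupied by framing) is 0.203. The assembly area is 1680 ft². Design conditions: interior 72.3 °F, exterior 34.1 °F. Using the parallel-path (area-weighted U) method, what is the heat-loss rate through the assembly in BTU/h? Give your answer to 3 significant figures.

U_eff = 0.797/16.3 + 0.203/5.15 = 0.0489 + 0.03942 = 0.08831
R_eff = 1/U_eff = 11.32 ft²·°F·h/BTU
Q = 1680 × (72.3 − 34.1) / 11.32 = 5668 BTU/h

5670 BTU/h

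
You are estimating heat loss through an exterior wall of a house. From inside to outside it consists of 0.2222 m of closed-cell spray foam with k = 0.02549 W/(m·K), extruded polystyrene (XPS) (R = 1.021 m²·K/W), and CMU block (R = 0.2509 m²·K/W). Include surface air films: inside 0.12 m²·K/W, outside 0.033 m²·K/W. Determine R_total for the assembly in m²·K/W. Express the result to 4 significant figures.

0.2222/0.02549 = 8.7171
R_total = 0.12 + 8.7171 + 1.021 + 0.2509 + 0.033 = 10.142 m²·K/W

10.14 m²·K/W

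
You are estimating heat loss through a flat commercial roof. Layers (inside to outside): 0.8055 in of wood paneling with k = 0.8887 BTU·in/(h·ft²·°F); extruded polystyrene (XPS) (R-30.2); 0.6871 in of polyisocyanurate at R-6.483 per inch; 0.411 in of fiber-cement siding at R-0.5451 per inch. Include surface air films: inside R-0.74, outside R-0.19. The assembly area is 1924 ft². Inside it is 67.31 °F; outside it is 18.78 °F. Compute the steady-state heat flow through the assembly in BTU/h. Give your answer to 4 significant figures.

2543 BTU/h

0.8055/0.8887 = 0.90638
0.6871 × 6.483 = 4.4545
0.411 × 0.5451 = 0.22404
R_total = 0.74 + 0.90638 + 30.2 + 4.4545 + 0.22404 + 0.19 = 36.715 ft²·°F·h/BTU
Q = A·ΔT/R = 1924 × (67.31 − 18.78) / 36.715 = 2543.2 BTU/h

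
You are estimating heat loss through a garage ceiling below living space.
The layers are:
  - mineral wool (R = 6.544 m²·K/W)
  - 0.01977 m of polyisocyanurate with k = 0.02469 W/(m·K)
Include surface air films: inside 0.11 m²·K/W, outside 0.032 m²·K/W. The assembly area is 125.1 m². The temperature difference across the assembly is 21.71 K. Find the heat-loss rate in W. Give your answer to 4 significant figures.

362.8 W

0.01977/0.02469 = 0.80073
R_total = 0.11 + 6.544 + 0.80073 + 0.032 = 7.4867 m²·K/W
Q = A·ΔT/R = 125.1 × 21.71 / 7.4867 = 362.76 W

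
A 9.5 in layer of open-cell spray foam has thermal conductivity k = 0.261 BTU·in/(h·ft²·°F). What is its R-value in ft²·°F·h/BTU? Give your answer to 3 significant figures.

36.4 ft²·°F·h/BTU

R = L/k = 9.5/0.261 = 36.4 ft²·°F·h/BTU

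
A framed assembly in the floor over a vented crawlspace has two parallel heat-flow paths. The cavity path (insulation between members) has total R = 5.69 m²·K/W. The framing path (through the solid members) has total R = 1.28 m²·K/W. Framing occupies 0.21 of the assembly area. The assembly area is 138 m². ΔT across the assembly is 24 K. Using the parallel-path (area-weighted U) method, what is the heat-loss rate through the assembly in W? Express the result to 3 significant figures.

1000 W

U_eff = 0.79/5.69 + 0.21/1.28 = 0.1388 + 0.1641 = 0.3029
R_eff = 1/U_eff = 3.301 m²·K/W
Q = 138 × 24 / 3.301 = 1003 W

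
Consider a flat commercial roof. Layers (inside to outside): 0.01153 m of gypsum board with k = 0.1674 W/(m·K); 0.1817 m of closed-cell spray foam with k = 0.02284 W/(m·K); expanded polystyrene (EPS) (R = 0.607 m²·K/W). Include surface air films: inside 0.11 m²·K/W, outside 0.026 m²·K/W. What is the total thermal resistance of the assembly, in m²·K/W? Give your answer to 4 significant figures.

8.767 m²·K/W

0.01153/0.1674 = 0.068877
0.1817/0.02284 = 7.9553
R_total = 0.11 + 0.068877 + 7.9553 + 0.607 + 0.026 = 8.7672 m²·K/W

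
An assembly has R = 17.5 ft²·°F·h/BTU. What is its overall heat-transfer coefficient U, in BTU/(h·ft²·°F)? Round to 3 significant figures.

U = 1/R = 1/17.5 = 0.05714

0.0571 BTU/(h·ft²·°F)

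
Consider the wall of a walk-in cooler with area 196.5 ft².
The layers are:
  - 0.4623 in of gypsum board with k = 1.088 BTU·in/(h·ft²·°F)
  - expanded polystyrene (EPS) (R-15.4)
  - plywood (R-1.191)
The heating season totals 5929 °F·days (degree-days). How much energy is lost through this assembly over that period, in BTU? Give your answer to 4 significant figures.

0.4623/1.088 = 0.42491
R_total = 0.42491 + 15.4 + 1.191 = 17.016 ft²·°F·h/BTU
E = A × HDD × 24 / R = 196.5 × 5929 × 24 / 17.016 = 1643200 BTU

1643000 BTU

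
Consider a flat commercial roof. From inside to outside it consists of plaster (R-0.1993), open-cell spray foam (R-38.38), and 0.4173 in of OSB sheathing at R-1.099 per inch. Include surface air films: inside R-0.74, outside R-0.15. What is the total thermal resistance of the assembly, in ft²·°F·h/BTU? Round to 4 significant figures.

0.4173 × 1.099 = 0.45861
R_total = 0.74 + 0.1993 + 38.38 + 0.45861 + 0.15 = 39.928 ft²·°F·h/BTU

39.93 ft²·°F·h/BTU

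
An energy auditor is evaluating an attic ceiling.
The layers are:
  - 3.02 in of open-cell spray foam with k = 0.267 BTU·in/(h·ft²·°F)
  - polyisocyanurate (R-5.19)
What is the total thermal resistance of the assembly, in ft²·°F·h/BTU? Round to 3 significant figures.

16.5 ft²·°F·h/BTU

3.02/0.267 = 11.31
R_total = 11.31 + 5.19 = 16.5 ft²·°F·h/BTU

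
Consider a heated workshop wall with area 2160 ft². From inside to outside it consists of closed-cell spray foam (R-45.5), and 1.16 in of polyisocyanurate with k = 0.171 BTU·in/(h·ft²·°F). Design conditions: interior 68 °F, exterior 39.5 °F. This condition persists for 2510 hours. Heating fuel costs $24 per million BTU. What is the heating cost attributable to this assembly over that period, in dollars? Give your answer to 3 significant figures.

70.9 dollars

1.16/0.171 = 6.784
R_total = 45.5 + 6.784 = 52.28 ft²·°F·h/BTU
Q = 2160 × (68 − 39.5) / 52.28 = 1177 BTU/h
E = 1177 × 2510 = 2955000 BTU
Cost = 2955000/10⁶ × 24 = $70.93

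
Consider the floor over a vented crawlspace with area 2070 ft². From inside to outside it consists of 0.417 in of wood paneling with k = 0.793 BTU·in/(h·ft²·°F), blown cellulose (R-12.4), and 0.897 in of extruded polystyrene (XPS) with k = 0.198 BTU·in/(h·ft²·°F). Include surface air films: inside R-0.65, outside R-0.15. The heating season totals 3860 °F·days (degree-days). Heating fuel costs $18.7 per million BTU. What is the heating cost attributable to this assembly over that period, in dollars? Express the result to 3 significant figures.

196 dollars

0.417/0.793 = 0.5259
0.897/0.198 = 4.53
R_total = 0.65 + 0.5259 + 12.4 + 4.53 + 0.15 = 18.26 ft²·°F·h/BTU
E = A × HDD × 24 / R = 2070 × 3860 × 24 / 18.26 = 10500000 BTU
Cost = 10500000/10⁶ × 18.7 = $196.4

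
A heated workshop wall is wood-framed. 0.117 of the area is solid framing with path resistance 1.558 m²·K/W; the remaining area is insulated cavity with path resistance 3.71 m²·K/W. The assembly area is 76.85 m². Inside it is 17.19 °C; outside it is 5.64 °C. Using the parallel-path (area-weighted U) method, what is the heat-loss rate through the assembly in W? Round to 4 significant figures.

U_eff = 0.883/3.71 + 0.117/1.558 = 0.23801 + 0.075096 = 0.3131
R_eff = 1/U_eff = 3.1939 m²·K/W
Q = 76.85 × (17.19 − 5.64) / 3.1939 = 277.91 W

277.9 W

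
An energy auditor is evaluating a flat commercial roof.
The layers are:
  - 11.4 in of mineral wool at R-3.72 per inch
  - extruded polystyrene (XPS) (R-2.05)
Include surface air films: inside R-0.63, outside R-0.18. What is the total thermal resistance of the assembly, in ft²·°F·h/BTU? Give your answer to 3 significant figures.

45.3 ft²·°F·h/BTU

11.4 × 3.72 = 42.41
R_total = 0.63 + 42.41 + 2.05 + 0.18 = 45.27 ft²·°F·h/BTU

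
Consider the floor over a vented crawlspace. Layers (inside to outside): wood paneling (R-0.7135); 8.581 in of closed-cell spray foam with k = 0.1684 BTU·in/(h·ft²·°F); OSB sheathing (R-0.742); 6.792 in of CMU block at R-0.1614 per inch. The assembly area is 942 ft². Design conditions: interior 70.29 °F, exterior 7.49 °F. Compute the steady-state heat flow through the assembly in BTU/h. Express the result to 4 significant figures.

8.581/0.1684 = 50.956
6.792 × 0.1614 = 1.0962
R_total = 0.7135 + 50.956 + 0.742 + 1.0962 = 53.508 ft²·°F·h/BTU
Q = A·ΔT/R = 942 × (70.29 − 7.49) / 53.508 = 1105.6 BTU/h

1106 BTU/h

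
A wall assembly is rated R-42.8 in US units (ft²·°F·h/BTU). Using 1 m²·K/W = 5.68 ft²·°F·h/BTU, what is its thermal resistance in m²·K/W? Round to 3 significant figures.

R_SI = 42.8/5.68 = 7.535

7.54 m²·K/W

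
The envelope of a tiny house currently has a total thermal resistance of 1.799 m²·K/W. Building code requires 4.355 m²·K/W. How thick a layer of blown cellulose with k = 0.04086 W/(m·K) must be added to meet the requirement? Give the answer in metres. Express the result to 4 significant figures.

ΔR = 4.355 − 1.799 = 2.556 m²·K/W
L = ΔR × k = 2.556 × 0.04086 = 0.10444 m

0.1044 m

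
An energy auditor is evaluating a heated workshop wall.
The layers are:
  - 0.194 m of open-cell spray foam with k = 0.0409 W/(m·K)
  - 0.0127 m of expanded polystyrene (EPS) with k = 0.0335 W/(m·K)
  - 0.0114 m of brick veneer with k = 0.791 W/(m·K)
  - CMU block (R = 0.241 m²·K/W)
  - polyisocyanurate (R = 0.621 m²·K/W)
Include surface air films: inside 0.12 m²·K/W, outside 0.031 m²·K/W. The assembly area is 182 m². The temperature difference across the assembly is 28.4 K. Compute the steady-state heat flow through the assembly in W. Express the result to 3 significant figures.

0.194/0.0409 = 4.743
0.0127/0.0335 = 0.3791
0.0114/0.791 = 0.01441
R_total = 0.12 + 4.743 + 0.3791 + 0.01441 + 0.241 + 0.621 + 0.031 = 6.15 m²·K/W
Q = A·ΔT/R = 182 × 28.4 / 6.15 = 840.5 W

840 W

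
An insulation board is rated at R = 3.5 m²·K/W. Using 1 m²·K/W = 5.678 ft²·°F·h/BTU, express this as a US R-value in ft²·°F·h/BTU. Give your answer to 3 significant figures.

19.9 ft²·°F·h/BTU

R_US = 3.5 × 5.678 = 19.87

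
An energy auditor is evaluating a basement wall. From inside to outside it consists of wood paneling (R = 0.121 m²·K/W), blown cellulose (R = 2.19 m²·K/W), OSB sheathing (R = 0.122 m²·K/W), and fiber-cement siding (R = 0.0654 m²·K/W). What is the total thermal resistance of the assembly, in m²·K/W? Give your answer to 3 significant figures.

R_total = 0.121 + 2.19 + 0.122 + 0.0654 = 2.498 m²·K/W

2.50 m²·K/W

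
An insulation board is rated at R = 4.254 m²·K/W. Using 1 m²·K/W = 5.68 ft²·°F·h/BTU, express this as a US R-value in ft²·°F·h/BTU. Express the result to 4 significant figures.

R_US = 4.254 × 5.68 = 24.163

24.16 ft²·°F·h/BTU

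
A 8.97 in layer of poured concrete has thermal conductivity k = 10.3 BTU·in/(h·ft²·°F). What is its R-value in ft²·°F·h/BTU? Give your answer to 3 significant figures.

0.871 ft²·°F·h/BTU

R = L/k = 8.97/10.3 = 0.8709 ft²·°F·h/BTU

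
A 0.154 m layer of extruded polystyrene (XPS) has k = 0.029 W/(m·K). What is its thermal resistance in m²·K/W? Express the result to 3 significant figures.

R = L/k = 0.154/0.029 = 5.31 m²·K/W

5.31 m²·K/W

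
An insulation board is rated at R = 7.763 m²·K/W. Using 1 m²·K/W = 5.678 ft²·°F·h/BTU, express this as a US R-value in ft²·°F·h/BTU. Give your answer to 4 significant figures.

44.08 ft²·°F·h/BTU

R_US = 7.763 × 5.678 = 44.078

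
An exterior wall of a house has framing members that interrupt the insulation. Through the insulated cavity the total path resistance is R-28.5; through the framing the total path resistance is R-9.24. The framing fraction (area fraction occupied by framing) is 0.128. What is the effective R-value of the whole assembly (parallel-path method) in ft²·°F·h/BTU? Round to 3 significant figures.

U_eff = 0.872/28.5 + 0.128/9.24 = 0.0306 + 0.01385 = 0.04445
R_eff = 1/U_eff = 22.5 ft²·°F·h/BTU

22.5 ft²·°F·h/BTU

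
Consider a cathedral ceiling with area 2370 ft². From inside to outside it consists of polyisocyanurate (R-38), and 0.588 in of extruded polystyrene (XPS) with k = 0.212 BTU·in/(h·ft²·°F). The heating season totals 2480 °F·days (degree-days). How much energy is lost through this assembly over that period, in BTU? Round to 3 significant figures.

0.588/0.212 = 2.774
R_total = 38 + 2.774 = 40.77 ft²·°F·h/BTU
E = A × HDD × 24 / R = 2370 × 2480 × 24 / 40.77 = 3460000 BTU

3460000 BTU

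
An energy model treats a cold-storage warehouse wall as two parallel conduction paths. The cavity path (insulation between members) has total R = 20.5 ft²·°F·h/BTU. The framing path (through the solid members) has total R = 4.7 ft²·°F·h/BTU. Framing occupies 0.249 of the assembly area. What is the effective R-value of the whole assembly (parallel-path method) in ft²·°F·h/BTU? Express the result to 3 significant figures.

11.2 ft²·°F·h/BTU

U_eff = 0.751/20.5 + 0.249/4.7 = 0.03663 + 0.05298 = 0.08961
R_eff = 1/U_eff = 11.16 ft²·°F·h/BTU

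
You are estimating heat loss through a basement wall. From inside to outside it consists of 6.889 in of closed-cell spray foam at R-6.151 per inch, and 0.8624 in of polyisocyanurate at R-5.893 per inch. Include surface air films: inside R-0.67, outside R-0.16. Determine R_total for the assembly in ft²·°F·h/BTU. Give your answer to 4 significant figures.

6.889 × 6.151 = 42.374
0.8624 × 5.893 = 5.0821
R_total = 0.67 + 42.374 + 5.0821 + 0.16 = 48.286 ft²·°F·h/BTU

48.29 ft²·°F·h/BTU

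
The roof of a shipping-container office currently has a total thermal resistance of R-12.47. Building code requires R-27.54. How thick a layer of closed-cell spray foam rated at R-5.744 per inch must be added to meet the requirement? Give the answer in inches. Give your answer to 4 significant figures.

ΔR = 27.54 − 12.47 = 15.07 ft²·°F·h/BTU
L = ΔR / (R/in) = 15.07/5.744 = 2.6236 in

2.624 in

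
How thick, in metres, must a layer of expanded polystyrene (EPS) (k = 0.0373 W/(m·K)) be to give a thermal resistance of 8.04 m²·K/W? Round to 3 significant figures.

0.300 m

L = R·k = 8.04 × 0.0373 = 0.2999 m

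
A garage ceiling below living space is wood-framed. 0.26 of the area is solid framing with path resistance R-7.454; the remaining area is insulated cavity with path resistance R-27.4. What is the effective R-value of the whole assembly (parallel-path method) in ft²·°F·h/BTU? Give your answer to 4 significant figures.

16.16 ft²·°F·h/BTU

U_eff = 0.74/27.4 + 0.26/7.454 = 0.027007 + 0.034881 = 0.061888
R_eff = 1/U_eff = 16.158 ft²·°F·h/BTU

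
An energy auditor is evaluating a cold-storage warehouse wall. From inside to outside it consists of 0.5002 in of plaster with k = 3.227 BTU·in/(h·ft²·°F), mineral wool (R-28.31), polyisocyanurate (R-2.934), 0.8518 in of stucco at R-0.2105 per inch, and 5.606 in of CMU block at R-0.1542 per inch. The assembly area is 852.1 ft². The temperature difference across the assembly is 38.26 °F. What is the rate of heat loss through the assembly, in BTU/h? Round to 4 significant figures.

0.5002/3.227 = 0.155
0.8518 × 0.2105 = 0.1793
5.606 × 0.1542 = 0.86445
R_total = 0.155 + 28.31 + 2.934 + 0.1793 + 0.86445 = 32.443 ft²·°F·h/BTU
Q = A·ΔT/R = 852.1 × 38.26 / 32.443 = 1004.9 BTU/h

1005 BTU/h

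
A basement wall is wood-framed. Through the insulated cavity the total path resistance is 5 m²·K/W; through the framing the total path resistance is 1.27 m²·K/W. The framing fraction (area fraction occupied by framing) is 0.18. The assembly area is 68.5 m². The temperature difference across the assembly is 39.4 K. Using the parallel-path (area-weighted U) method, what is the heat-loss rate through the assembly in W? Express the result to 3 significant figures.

825 W

U_eff = 0.82/5 + 0.18/1.27 = 0.164 + 0.1417 = 0.3057
R_eff = 1/U_eff = 3.271 m²·K/W
Q = 68.5 × 39.4 / 3.271 = 825.1 W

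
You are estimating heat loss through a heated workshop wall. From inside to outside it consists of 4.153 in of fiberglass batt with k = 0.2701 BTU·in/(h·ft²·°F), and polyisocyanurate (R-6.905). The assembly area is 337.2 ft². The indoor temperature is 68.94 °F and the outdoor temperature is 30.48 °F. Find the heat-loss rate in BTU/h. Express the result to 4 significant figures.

4.153/0.2701 = 15.376
R_total = 15.376 + 6.905 = 22.281 ft²·°F·h/BTU
Q = A·ΔT/R = 337.2 × (68.94 − 30.48) / 22.281 = 582.06 BTU/h

582.1 BTU/h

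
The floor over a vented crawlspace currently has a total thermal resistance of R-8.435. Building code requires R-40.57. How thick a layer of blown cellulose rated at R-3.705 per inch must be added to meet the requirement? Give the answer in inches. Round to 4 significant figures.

8.673 in

ΔR = 40.57 − 8.435 = 32.135 ft²·°F·h/BTU
L = ΔR / (R/in) = 32.135/3.705 = 8.6734 in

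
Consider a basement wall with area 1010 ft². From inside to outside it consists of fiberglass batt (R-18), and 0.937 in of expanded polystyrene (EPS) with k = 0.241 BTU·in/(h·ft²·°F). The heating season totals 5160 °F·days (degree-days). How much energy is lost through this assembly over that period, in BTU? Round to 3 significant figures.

5710000 BTU

0.937/0.241 = 3.888
R_total = 18 + 3.888 = 21.89 ft²·°F·h/BTU
E = A × HDD × 24 / R = 1010 × 5160 × 24 / 21.89 = 5714000 BTU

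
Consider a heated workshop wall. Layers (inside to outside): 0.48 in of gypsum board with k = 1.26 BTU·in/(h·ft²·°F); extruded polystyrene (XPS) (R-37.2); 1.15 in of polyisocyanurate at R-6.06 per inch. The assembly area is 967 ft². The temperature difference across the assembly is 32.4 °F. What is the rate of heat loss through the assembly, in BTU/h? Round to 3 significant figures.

703 BTU/h

0.48/1.26 = 0.381
1.15 × 6.06 = 6.969
R_total = 0.381 + 37.2 + 6.969 = 44.55 ft²·°F·h/BTU
Q = A·ΔT/R = 967 × 32.4 / 44.55 = 703.3 BTU/h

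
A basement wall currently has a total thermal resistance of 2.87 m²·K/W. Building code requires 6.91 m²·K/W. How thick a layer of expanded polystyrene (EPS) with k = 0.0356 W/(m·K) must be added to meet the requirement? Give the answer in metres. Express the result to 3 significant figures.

ΔR = 6.91 − 2.87 = 4.04 m²·K/W
L = ΔR × k = 4.04 × 0.0356 = 0.1438 m

0.144 m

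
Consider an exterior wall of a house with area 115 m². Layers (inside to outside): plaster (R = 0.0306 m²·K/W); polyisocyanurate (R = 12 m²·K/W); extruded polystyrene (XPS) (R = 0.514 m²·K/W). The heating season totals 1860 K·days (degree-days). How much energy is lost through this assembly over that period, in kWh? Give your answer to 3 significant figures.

409 kWh

R_total = 0.0306 + 12 + 0.514 = 12.54 m²·K/W
E = A × HDD × 24 / R / 1000 = 115 × 1860 × 24 / 12.54 / 1000 = 409.2 kWh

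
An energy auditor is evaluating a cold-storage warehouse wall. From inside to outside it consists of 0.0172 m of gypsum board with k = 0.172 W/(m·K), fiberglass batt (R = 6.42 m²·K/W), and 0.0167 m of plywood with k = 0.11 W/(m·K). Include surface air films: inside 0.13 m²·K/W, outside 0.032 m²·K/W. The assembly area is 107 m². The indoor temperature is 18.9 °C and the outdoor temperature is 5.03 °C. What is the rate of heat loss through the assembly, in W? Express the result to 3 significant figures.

217 W

0.0172/0.172 = 0.1
0.0167/0.11 = 0.1518
R_total = 0.13 + 0.1 + 6.42 + 0.1518 + 0.032 = 6.834 m²·K/W
Q = A·ΔT/R = 107 × (18.9 − 5.03) / 6.834 = 217.2 W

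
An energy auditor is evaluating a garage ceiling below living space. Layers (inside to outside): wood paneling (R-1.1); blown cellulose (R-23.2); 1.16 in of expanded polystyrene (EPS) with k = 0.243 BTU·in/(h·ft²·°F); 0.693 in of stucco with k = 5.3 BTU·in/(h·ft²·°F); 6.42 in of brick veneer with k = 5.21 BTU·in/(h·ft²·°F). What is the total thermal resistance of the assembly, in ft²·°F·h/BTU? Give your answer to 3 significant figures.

30.4 ft²·°F·h/BTU

1.16/0.243 = 4.774
0.693/5.3 = 0.1308
6.42/5.21 = 1.232
R_total = 1.1 + 23.2 + 4.774 + 0.1308 + 1.232 = 30.44 ft²·°F·h/BTU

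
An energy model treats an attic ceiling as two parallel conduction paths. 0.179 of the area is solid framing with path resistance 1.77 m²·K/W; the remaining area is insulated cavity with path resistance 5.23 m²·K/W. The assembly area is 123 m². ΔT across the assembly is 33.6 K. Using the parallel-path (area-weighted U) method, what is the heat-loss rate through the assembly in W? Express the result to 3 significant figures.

U_eff = 0.821/5.23 + 0.179/1.77 = 0.157 + 0.1011 = 0.2581
R_eff = 1/U_eff = 3.874 m²·K/W
Q = 123 × 33.6 / 3.874 = 1067 W

1070 W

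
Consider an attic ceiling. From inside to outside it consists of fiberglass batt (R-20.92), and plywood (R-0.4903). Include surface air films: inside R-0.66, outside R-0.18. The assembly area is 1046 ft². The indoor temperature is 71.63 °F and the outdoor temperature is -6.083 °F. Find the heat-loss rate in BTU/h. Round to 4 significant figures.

3653 BTU/h

R_total = 0.66 + 20.92 + 0.4903 + 0.18 = 22.25 ft²·°F·h/BTU
Q = A·ΔT/R = 1046 × (71.63 − (-6.083)) / 22.25 = 3653.3 BTU/h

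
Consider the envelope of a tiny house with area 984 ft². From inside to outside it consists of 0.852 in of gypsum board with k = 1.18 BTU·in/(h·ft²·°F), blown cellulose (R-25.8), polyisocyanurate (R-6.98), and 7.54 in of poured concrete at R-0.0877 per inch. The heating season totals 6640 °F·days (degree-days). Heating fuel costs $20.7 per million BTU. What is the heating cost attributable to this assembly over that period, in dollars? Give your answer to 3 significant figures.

95.0 dollars

0.852/1.18 = 0.722
7.54 × 0.0877 = 0.6613
R_total = 0.722 + 25.8 + 6.98 + 0.6613 = 34.16 ft²·°F·h/BTU
E = A × HDD × 24 / R = 984 × 6640 × 24 / 34.16 = 4590000 BTU
Cost = 4590000/10⁶ × 20.7 = $95.01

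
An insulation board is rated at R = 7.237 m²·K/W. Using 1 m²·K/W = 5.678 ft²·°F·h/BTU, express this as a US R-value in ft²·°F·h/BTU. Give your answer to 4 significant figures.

41.09 ft²·°F·h/BTU

R_US = 7.237 × 5.678 = 41.092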